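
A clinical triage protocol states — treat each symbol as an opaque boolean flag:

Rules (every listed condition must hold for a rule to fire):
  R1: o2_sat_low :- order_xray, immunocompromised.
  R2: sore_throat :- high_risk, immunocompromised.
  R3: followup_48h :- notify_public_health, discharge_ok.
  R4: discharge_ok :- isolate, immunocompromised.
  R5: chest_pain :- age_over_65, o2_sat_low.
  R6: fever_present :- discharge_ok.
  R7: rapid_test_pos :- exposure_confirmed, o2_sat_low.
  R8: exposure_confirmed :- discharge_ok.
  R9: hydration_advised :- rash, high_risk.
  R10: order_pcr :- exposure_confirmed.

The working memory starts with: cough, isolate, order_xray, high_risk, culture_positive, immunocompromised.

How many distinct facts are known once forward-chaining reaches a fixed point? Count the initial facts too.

13

Round 1: R1 [o2_sat_low :- order_xray, immunocompromised.]; R2 [sore_throat :- high_risk, immunocompromised.]; R4 [discharge_ok :- isolate, immunocompromised.]. Adds o2_sat_low, sore_throat, discharge_ok.
Round 2: R6 [fever_present :- discharge_ok.]; R8 [exposure_confirmed :- discharge_ok.]. Adds fever_present, exposure_confirmed.
Round 3: R7 [rapid_test_pos :- exposure_confirmed, o2_sat_low.]; R10 [order_pcr :- exposure_confirmed.]. Adds rapid_test_pos, order_pcr.
Closure: {cough, culture_positive, discharge_ok, exposure_confirmed, fever_present, high_risk, immunocompromised, isolate, o2_sat_low, order_pcr, order_xray, rapid_test_pos, sore_throat} — 13 facts.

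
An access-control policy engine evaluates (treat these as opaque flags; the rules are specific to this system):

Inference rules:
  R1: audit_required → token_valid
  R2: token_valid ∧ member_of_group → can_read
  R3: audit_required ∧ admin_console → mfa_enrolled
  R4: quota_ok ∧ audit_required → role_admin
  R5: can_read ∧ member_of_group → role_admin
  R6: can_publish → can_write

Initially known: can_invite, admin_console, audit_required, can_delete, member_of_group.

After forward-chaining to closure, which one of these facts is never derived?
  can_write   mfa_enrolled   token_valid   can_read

can_write

Round 1 — R1, R3, derive token_valid, mfa_enrolled.
Round 2 — R2, derive can_read.
Round 3 — R5, derive role_admin.
Derived: can_read (round 2), token_valid (round 1), mfa_enrolled (round 1). can_write never appears in any round.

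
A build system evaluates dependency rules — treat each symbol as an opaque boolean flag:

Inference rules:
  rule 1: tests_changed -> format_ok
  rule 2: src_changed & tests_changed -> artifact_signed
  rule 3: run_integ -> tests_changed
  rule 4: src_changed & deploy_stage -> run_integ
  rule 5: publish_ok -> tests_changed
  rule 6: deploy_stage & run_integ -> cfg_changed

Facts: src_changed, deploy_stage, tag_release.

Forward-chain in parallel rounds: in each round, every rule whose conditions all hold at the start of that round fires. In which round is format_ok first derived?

Round 1: rule 4 [src_changed & deploy_stage -> run_integ]. Adds run_integ.
Round 2: rule 3 [run_integ -> tests_changed]; rule 6 [deploy_stage & run_integ -> cfg_changed]. Adds tests_changed, cfg_changed.
Round 3: rule 1 [tests_changed -> format_ok]; rule 2 [src_changed & tests_changed -> artifact_signed]. Adds format_ok, artifact_signed.
format_ok first appears in round 3.

3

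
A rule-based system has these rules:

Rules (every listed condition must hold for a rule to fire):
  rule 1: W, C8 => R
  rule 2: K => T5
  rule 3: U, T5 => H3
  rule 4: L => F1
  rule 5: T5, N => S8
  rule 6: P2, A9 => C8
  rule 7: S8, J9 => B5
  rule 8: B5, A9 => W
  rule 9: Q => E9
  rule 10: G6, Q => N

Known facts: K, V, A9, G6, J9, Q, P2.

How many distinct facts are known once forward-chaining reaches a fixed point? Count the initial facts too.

Round 1 — rule 2, rule 6, rule 9, rule 10, derive T5, C8, E9, N.
Round 2 — rule 5, derive S8.
Round 3 — rule 7, derive B5.
Round 4 — rule 8, derive W.
Round 5 — rule 1, derive R.
Closure: {A9, B5, C8, E9, G6, J9, K, N, P2, Q, R, S8, T5, V, W} — 15 facts.

15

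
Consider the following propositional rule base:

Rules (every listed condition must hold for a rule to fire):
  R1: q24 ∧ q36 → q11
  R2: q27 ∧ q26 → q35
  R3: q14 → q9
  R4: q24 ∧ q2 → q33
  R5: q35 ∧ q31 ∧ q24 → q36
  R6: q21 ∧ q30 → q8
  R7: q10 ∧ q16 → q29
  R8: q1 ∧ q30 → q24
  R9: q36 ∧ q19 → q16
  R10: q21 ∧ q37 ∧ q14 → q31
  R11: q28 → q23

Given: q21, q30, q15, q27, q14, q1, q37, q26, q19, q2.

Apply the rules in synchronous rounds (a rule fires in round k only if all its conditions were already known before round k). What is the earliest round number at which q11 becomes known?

3

[1] R2 [q27 ∧ q26 → q35]; R3 [q14 → q9]; R6 [q21 ∧ q30 → q8]; R8 [q1 ∧ q30 → q24]; R10 [q21 ∧ q37 ∧ q14 → q31]. ⇒ new: q35, q9, q8, q24, q31.
[2] R4 [q24 ∧ q2 → q33]; R5 [q35 ∧ q31 ∧ q24 → q36]. ⇒ new: q33, q36.
[3] R1 [q24 ∧ q36 → q11]; R9 [q36 ∧ q19 → q16]. ⇒ new: q11, q16.
q11 first appears in round 3.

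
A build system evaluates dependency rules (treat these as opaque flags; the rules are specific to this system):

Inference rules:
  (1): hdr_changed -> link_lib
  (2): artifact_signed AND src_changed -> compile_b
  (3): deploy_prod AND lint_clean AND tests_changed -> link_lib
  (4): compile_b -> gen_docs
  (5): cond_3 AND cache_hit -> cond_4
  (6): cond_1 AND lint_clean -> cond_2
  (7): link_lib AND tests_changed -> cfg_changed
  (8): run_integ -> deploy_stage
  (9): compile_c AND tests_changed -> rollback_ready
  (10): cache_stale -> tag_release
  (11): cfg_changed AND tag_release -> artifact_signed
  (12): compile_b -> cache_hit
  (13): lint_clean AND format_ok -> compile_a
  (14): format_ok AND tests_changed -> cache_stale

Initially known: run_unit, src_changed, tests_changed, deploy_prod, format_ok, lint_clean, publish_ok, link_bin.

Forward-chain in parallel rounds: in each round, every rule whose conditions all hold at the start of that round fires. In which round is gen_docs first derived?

5

Round 1: (3) [deploy_prod AND lint_clean AND tests_changed -> link_lib]; (13) [lint_clean AND format_ok -> compile_a]; (14) [format_ok AND tests_changed -> cache_stale]. Adds link_lib, compile_a, cache_stale.
Round 2: (7) [link_lib AND tests_changed -> cfg_changed]; (10) [cache_stale -> tag_release]. Adds cfg_changed, tag_release.
Round 3: (11) [cfg_changed AND tag_release -> artifact_signed]. Adds artifact_signed.
Round 4: (2) [artifact_signed AND src_changed -> compile_b]. Adds compile_b.
Round 5: (4) [compile_b -> gen_docs]; (12) [compile_b -> cache_hit]. Adds gen_docs, cache_hit.
gen_docs first appears in round 5.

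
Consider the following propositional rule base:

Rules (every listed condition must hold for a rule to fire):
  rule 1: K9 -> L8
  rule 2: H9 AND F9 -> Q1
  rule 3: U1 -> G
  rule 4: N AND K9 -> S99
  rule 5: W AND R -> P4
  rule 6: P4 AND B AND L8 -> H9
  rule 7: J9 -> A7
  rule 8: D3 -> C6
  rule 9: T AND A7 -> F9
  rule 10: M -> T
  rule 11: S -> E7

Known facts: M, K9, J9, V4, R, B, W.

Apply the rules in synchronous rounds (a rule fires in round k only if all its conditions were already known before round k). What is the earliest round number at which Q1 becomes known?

Round 1 — rule 1, rule 5, rule 7, rule 10, derive L8, P4, A7, T.
Round 2 — rule 6, rule 9, derive H9, F9.
Round 3 — rule 2, derive Q1.
Q1 first appears in round 3.

3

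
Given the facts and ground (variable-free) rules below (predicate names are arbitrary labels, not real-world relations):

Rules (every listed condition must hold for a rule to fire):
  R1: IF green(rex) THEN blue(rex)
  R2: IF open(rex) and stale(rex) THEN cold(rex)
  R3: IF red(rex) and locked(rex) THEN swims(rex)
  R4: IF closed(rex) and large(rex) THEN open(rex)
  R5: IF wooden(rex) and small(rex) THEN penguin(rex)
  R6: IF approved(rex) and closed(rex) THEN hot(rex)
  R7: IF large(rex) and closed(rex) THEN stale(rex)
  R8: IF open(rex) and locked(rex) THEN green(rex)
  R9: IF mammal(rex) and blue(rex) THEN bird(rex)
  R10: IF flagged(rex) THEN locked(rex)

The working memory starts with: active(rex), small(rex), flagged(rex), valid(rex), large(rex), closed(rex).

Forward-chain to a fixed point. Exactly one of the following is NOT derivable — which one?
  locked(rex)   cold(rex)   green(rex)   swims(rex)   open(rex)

Round 1: R4 [IF closed(rex) and large(rex) THEN open(rex)]; R7 [IF large(rex) and closed(rex) THEN stale(rex)]; R10 [IF flagged(rex) THEN locked(rex)]. Adds open(rex), stale(rex), locked(rex).
Round 2: R2 [IF open(rex) and stale(rex) THEN cold(rex)]; R8 [IF open(rex) and locked(rex) THEN green(rex)]. Adds cold(rex), green(rex).
Round 3: R1 [IF green(rex) THEN blue(rex)]. Adds blue(rex).
Derived: cold(rex) (round 2), open(rex) (round 1), locked(rex) (round 1), green(rex) (round 2). swims(rex) never appears in any round.

swims(rex)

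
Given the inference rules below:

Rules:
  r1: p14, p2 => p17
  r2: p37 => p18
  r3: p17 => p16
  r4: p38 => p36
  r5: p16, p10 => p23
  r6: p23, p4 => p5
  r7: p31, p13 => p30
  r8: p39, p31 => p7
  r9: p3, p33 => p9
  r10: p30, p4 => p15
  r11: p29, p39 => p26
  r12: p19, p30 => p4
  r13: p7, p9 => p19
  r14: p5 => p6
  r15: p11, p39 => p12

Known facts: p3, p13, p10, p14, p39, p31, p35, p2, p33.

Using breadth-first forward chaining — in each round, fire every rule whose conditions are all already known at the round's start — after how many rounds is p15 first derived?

[1] r1 [p14, p2 => p17]; r7 [p31, p13 => p30]; r8 [p39, p31 => p7]; r9 [p3, p33 => p9]. ⇒ new: p17, p30, p7, p9.
[2] r3 [p17 => p16]; r13 [p7, p9 => p19]. ⇒ new: p16, p19.
[3] r5 [p16, p10 => p23]; r12 [p19, p30 => p4]. ⇒ new: p23, p4.
[4] r6 [p23, p4 => p5]; r10 [p30, p4 => p15]. ⇒ new: p5, p15.
p15 first appears in round 4.

4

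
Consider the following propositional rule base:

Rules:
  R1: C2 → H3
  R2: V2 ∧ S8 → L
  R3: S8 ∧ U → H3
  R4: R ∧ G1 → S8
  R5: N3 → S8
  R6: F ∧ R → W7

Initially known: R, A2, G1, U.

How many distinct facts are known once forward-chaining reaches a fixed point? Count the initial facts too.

Round 1 fires R4, giving S8.
Round 2 fires R3, giving H3.
Closure: {A2, G1, H3, R, S8, U} — 6 facts.

6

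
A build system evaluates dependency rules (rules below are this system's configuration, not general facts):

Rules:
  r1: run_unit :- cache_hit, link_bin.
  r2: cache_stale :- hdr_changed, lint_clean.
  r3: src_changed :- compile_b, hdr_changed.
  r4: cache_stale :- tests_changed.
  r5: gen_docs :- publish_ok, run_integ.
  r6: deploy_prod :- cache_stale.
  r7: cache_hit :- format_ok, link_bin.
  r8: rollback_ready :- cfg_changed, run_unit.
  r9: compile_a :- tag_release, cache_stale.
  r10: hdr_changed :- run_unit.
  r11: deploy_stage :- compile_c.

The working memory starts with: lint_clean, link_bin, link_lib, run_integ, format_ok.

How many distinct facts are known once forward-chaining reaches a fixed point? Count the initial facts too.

[1] r7 [cache_hit :- format_ok, link_bin.]. ⇒ new: cache_hit.
[2] r1 [run_unit :- cache_hit, link_bin.]. ⇒ new: run_unit.
[3] r10 [hdr_changed :- run_unit.]. ⇒ new: hdr_changed.
[4] r2 [cache_stale :- hdr_changed, lint_clean.]. ⇒ new: cache_stale.
[5] r6 [deploy_prod :- cache_stale.]. ⇒ new: deploy_prod.
Closure: {cache_hit, cache_stale, deploy_prod, format_ok, hdr_changed, link_bin, link_lib, lint_clean, run_integ, run_unit} — 10 facts.

10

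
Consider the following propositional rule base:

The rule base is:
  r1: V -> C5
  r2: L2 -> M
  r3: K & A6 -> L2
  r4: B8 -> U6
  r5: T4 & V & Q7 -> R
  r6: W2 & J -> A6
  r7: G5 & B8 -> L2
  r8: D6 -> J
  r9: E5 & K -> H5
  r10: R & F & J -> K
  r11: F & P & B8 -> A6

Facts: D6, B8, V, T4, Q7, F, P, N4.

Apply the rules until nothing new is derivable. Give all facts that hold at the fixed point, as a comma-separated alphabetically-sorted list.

A6, B8, C5, D6, F, J, K, L2, M, N4, P, Q7, R, T4, U6, V

Round 1 fires r1, r4, r5, r8, r11, giving C5, U6, R, J, A6.
Round 2 fires r10, giving K.
Round 3 fires r3, giving L2.
Round 4 fires r2, giving M.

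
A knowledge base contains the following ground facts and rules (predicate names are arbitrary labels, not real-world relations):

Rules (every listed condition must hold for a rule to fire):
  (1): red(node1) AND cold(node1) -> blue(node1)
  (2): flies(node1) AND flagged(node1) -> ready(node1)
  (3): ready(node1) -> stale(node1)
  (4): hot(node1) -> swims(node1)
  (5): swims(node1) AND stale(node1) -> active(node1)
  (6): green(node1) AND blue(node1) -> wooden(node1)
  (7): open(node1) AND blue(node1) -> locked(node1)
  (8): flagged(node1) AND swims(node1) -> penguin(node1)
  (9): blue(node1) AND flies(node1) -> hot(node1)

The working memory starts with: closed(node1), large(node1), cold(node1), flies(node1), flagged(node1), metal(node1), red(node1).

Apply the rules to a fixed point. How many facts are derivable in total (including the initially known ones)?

14

Round 1 — (1), (2), derive blue(node1), ready(node1).
Round 2 — (3), (9), derive stale(node1), hot(node1).
Round 3 — (4), derive swims(node1).
Round 4 — (5), (8), derive active(node1), penguin(node1).
Closure: {active(node1), blue(node1), closed(node1), cold(node1), flagged(node1), flies(node1), hot(node1), large(node1), metal(node1), penguin(node1), ready(node1), red(node1), stale(node1), swims(node1)} — 14 facts.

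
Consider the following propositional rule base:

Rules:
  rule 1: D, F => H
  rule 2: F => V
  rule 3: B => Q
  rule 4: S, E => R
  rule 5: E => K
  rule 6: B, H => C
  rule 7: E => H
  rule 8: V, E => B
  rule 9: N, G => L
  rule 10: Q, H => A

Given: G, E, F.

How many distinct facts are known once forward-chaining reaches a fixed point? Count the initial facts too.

10

Round 1 fires rule 2, rule 5, rule 7, giving V, K, H.
Round 2 fires rule 8, giving B.
Round 3 fires rule 3, rule 6, giving Q, C.
Round 4 fires rule 10, giving A.
Closure: {A, B, C, E, F, G, H, K, Q, V} — 10 facts.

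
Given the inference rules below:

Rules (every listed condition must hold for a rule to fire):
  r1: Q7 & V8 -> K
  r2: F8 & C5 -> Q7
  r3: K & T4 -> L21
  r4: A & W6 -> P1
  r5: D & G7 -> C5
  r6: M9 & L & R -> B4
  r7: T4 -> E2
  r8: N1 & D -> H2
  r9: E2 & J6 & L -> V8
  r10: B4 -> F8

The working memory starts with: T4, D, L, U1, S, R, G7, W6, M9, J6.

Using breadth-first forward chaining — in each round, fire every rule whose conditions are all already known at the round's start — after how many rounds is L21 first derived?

Round 1 fires r5, r6, r7, giving C5, B4, E2.
Round 2 fires r9, r10, giving V8, F8.
Round 3 fires r2, giving Q7.
Round 4 fires r1, giving K.
Round 5 fires r3, giving L21.
L21 first appears in round 5.

5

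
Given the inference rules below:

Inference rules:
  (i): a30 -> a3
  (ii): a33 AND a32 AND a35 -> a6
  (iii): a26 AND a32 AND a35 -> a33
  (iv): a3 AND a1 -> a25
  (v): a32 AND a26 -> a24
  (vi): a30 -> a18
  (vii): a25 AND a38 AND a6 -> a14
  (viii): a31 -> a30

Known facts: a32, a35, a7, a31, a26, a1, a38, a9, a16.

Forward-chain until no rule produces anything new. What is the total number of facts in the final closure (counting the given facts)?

Round 1 — (iii), (v), (viii), derive a33, a24, a30.
Round 2 — (i), (ii), (vi), derive a3, a6, a18.
Round 3 — (iv), derive a25.
Round 4 — (vii), derive a14.
Closure: {a1, a14, a16, a18, a24, a25, a26, a3, a30, a31, a32, a33, a35, a38, a6, a7, a9} — 17 facts.

17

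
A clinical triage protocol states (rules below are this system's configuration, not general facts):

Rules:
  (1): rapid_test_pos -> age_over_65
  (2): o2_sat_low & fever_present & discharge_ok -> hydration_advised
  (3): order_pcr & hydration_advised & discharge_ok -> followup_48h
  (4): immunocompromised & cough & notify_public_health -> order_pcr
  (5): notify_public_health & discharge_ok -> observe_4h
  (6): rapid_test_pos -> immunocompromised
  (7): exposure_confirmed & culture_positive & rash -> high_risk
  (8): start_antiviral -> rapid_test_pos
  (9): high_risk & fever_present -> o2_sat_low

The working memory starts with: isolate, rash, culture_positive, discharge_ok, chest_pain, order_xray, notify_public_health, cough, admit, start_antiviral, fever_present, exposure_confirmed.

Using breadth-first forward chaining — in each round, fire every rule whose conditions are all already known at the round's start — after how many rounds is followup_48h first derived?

Round 1: (5) [notify_public_health & discharge_ok -> observe_4h]; (7) [exposure_confirmed & culture_positive & rash -> high_risk]; (8) [start_antiviral -> rapid_test_pos]. Adds observe_4h, high_risk, rapid_test_pos.
Round 2: (1) [rapid_test_pos -> age_over_65]; (6) [rapid_test_pos -> immunocompromised]; (9) [high_risk & fever_present -> o2_sat_low]. Adds age_over_65, immunocompromised, o2_sat_low.
Round 3: (2) [o2_sat_low & fever_present & discharge_ok -> hydration_advised]; (4) [immunocompromised & cough & notify_public_health -> order_pcr]. Adds hydration_advised, order_pcr.
Round 4: (3) [order_pcr & hydration_advised & discharge_ok -> followup_48h]. Adds followup_48h.
followup_48h first appears in round 4.

4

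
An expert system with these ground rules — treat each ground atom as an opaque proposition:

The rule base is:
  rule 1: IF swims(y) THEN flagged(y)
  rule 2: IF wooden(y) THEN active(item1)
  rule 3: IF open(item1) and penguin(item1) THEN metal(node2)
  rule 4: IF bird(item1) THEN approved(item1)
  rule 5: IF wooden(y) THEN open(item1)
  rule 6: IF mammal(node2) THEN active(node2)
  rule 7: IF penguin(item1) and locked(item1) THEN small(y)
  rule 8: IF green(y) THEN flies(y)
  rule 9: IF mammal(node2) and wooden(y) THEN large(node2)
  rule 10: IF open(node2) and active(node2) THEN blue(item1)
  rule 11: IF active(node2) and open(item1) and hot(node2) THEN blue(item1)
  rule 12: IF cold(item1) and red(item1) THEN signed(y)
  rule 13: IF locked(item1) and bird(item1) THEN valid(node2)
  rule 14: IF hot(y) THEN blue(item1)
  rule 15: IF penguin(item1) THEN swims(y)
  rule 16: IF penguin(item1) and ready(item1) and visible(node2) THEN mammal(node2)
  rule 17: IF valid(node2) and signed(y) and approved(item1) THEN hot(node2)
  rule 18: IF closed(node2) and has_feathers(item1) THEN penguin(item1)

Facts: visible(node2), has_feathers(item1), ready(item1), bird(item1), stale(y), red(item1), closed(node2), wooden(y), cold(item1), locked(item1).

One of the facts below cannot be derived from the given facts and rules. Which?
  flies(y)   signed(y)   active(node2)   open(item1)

flies(y)

[1] rule 2 [IF wooden(y) THEN active(item1)]; rule 4 [IF bird(item1) THEN approved(item1)]; rule 5 [IF wooden(y) THEN open(item1)]; rule 12 [IF cold(item1) and red(item1) THEN signed(y)]; rule 13 [IF locked(item1) and bird(item1) THEN valid(node2)]; rule 18 [IF closed(node2) and has_feathers(item1) THEN penguin(item1)]. ⇒ new: active(item1), approved(item1), open(item1), signed(y), valid(node2), penguin(item1).
[2] rule 3 [IF open(item1) and penguin(item1) THEN metal(node2)]; rule 7 [IF penguin(item1) and locked(item1) THEN small(y)]; rule 15 [IF penguin(item1) THEN swims(y)]; rule 16 [IF penguin(item1) and ready(item1) and visible(node2) THEN mammal(node2)]; rule 17 [IF valid(node2) and signed(y) and approved(item1) THEN hot(node2)]. ⇒ new: metal(node2), small(y), swims(y), mammal(node2), hot(node2).
[3] rule 1 [IF swims(y) THEN flagged(y)]; rule 6 [IF mammal(node2) THEN active(node2)]; rule 9 [IF mammal(node2) and wooden(y) THEN large(node2)]. ⇒ new: flagged(y), active(node2), large(node2).
[4] rule 11 [IF active(node2) and open(item1) and hot(node2) THEN blue(item1)]. ⇒ new: blue(item1).
Derived: open(item1) (round 1), signed(y) (round 1), active(node2) (round 3). flies(y) never appears in any round.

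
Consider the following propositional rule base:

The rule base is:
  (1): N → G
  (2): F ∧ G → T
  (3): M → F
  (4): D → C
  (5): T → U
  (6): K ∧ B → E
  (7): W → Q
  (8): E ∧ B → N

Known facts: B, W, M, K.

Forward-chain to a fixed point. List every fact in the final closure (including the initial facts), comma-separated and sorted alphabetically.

B, E, F, G, K, M, N, Q, T, U, W

Round 1: (3) [M → F]; (6) [K ∧ B → E]; (7) [W → Q]. Adds F, E, Q.
Round 2: (8) [E ∧ B → N]. Adds N.
Round 3: (1) [N → G]. Adds G.
Round 4: (2) [F ∧ G → T]. Adds T.
Round 5: (5) [T → U]. Adds U.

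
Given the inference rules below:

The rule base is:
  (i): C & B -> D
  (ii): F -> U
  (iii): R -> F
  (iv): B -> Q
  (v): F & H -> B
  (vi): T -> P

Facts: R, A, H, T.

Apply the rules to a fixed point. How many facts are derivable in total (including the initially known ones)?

9

Round 1: (iii) [R -> F]; (vi) [T -> P]. New: F, P.
Round 2: (ii) [F -> U]; (v) [F & H -> B]. New: U, B.
Round 3: (iv) [B -> Q]. New: Q.
Closure: {A, B, F, H, P, Q, R, T, U} — 9 facts.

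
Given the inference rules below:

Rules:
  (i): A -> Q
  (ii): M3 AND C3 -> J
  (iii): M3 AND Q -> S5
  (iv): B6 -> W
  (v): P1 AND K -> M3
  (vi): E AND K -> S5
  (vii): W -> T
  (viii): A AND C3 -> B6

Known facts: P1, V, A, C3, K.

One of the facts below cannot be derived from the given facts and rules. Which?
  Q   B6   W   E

Round 1 — (i), (v), (viii), derive Q, M3, B6.
Round 2 — (ii), (iii), (iv), derive J, S5, W.
Round 3 — (vii), derive T.
Derived: Q (round 1), W (round 2), B6 (round 1). E never appears in any round.

E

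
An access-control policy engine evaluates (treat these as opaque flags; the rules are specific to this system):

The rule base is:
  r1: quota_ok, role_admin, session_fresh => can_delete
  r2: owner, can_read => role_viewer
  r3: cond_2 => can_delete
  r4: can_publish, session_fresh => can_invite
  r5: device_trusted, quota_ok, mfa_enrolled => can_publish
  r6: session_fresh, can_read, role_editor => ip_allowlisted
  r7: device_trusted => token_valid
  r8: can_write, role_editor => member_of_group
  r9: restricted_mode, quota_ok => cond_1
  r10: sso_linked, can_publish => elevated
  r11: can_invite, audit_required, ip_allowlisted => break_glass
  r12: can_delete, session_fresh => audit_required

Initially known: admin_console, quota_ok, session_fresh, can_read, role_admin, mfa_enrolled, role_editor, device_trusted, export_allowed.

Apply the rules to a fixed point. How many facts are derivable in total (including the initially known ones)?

Round 1: r1 [quota_ok, role_admin, session_fresh => can_delete]; r5 [device_trusted, quota_ok, mfa_enrolled => can_publish]; r6 [session_fresh, can_read, role_editor => ip_allowlisted]; r7 [device_trusted => token_valid]. Adds can_delete, can_publish, ip_allowlisted, token_valid.
Round 2: r4 [can_publish, session_fresh => can_invite]; r12 [can_delete, session_fresh => audit_required]. Adds can_invite, audit_required.
Round 3: r11 [can_invite, audit_required, ip_allowlisted => break_glass]. Adds break_glass.
Closure: {admin_console, audit_required, break_glass, can_delete, can_invite, can_publish, can_read, device_trusted, export_allowed, ip_allowlisted, mfa_enrolled, quota_ok, role_admin, role_editor, session_fresh, token_valid} — 16 facts.

16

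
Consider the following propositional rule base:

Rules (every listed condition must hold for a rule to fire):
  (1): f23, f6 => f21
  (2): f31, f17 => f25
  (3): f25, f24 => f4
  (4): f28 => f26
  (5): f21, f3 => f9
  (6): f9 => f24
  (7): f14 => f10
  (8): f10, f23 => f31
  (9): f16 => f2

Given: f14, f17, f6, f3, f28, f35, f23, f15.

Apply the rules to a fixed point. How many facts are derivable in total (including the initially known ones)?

Round 1 — (1), (4), (7), derive f21, f26, f10.
Round 2 — (5), (8), derive f9, f31.
Round 3 — (2), (6), derive f25, f24.
Round 4 — (3), derive f4.
Closure: {f10, f14, f15, f17, f21, f23, f24, f25, f26, f28, f3, f31, f35, f4, f6, f9} — 16 facts.

16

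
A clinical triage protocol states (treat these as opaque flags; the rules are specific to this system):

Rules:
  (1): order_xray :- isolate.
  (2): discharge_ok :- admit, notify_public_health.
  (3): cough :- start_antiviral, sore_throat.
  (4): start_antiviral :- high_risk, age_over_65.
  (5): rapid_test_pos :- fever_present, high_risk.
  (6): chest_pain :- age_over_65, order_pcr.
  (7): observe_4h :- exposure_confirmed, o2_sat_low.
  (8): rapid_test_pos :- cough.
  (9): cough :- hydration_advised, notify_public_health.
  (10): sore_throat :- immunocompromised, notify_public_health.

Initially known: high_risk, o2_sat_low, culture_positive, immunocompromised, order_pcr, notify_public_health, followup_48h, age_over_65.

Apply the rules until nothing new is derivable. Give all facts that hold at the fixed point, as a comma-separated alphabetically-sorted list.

[1] (4) [start_antiviral :- high_risk, age_over_65.]; (6) [chest_pain :- age_over_65, order_pcr.]; (10) [sore_throat :- immunocompromised, notify_public_health.]. ⇒ new: start_antiviral, chest_pain, sore_throat.
[2] (3) [cough :- start_antiviral, sore_throat.]. ⇒ new: cough.
[3] (8) [rapid_test_pos :- cough.]. ⇒ new: rapid_test_pos.

age_over_65, chest_pain, cough, culture_positive, followup_48h, high_risk, immunocompromised, notify_public_health, o2_sat_low, order_pcr, rapid_test_pos, sore_throat, start_antiviral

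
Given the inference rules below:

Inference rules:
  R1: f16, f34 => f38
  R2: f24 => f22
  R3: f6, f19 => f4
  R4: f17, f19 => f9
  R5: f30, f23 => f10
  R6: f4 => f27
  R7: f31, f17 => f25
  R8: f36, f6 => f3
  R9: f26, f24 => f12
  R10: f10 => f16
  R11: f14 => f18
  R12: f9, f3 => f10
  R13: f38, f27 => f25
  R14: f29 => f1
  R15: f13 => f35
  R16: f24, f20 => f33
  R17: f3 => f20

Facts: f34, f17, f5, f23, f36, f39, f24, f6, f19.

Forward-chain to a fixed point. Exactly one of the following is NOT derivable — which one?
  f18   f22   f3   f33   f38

[1] R2 [f24 => f22]; R3 [f6, f19 => f4]; R4 [f17, f19 => f9]; R8 [f36, f6 => f3]. ⇒ new: f22, f4, f9, f3.
[2] R6 [f4 => f27]; R12 [f9, f3 => f10]; R17 [f3 => f20]. ⇒ new: f27, f10, f20.
[3] R10 [f10 => f16]; R16 [f24, f20 => f33]. ⇒ new: f16, f33.
[4] R1 [f16, f34 => f38]. ⇒ new: f38.
[5] R13 [f38, f27 => f25]. ⇒ new: f25.
Derived: f22 (round 1), f38 (round 4), f33 (round 3), f3 (round 1). f18 never appears in any round.

f18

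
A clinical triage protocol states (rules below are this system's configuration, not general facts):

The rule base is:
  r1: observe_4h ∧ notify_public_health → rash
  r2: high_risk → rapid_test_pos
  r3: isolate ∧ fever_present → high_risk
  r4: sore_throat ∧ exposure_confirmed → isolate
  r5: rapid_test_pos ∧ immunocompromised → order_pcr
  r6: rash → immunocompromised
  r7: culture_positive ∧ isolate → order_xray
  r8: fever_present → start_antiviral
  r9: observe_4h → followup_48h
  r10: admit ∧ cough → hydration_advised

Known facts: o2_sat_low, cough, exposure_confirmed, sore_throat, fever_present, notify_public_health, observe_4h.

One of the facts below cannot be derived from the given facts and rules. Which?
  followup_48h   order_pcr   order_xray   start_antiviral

Round 1: r1 [observe_4h ∧ notify_public_health → rash]; r4 [sore_throat ∧ exposure_confirmed → isolate]; r8 [fever_present → start_antiviral]; r9 [observe_4h → followup_48h]. New: rash, isolate, start_antiviral, followup_48h.
Round 2: r3 [isolate ∧ fever_present → high_risk]; r6 [rash → immunocompromised]. New: high_risk, immunocompromised.
Round 3: r2 [high_risk → rapid_test_pos]. New: rapid_test_pos.
Round 4: r5 [rapid_test_pos ∧ immunocompromised → order_pcr]. New: order_pcr.
Derived: followup_48h (round 1), start_antiviral (round 1), order_pcr (round 4). order_xray never appears in any round.

order_xray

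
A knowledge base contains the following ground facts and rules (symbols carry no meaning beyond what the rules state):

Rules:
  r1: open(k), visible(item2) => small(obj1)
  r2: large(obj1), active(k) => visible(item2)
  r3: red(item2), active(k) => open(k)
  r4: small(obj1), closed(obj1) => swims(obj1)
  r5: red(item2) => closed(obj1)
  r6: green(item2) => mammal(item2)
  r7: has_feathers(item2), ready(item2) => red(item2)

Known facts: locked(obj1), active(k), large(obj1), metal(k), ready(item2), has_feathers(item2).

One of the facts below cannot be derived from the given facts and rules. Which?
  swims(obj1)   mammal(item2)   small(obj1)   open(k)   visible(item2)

mammal(item2)

Round 1 — r2, r7, derive visible(item2), red(item2).
Round 2 — r3, r5, derive open(k), closed(obj1).
Round 3 — r1, derive small(obj1).
Round 4 — r4, derive swims(obj1).
Derived: open(k) (round 2), small(obj1) (round 3), swims(obj1) (round 4), visible(item2) (round 1). mammal(item2) never appears in any round.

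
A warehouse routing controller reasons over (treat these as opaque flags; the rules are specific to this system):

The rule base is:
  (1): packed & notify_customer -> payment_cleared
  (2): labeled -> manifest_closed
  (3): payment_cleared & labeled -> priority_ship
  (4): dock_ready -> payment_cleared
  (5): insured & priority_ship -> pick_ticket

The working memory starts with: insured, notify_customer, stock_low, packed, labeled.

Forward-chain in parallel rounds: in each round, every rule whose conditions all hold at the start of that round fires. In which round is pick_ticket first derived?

3

Round 1 — (1), (2), derive payment_cleared, manifest_closed.
Round 2 — (3), derive priority_ship.
Round 3 — (5), derive pick_ticket.
pick_ticket first appears in round 3.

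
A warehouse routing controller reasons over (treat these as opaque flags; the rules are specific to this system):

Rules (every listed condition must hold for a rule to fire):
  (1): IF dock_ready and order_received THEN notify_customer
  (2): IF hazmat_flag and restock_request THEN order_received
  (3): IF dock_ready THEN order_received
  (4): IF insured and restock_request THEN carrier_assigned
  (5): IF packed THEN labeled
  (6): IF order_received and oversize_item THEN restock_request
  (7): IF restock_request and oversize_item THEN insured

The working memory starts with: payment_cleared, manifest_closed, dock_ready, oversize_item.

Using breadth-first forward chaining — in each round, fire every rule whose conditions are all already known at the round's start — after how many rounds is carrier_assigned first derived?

4

Round 1 fires (3), giving order_received.
Round 2 fires (1), (6), giving notify_customer, restock_request.
Round 3 fires (7), giving insured.
Round 4 fires (4), giving carrier_assigned.
carrier_assigned first appears in round 4.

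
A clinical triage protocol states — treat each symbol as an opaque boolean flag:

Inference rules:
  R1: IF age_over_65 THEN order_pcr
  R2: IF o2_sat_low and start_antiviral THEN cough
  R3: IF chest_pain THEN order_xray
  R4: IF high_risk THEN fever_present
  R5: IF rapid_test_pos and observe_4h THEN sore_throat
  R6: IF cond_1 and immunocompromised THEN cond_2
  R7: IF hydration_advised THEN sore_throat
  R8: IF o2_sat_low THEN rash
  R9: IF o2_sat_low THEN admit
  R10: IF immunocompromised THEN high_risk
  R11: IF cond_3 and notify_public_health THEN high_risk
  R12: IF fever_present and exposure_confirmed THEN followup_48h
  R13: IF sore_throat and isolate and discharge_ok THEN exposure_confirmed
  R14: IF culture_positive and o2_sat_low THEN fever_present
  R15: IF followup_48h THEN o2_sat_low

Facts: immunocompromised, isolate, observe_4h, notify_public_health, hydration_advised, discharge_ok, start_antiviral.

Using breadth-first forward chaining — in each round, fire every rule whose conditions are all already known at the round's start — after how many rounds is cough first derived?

5

Round 1 — R7, R10, derive sore_throat, high_risk.
Round 2 — R4, R13, derive fever_present, exposure_confirmed.
Round 3 — R12, derive followup_48h.
Round 4 — R15, derive o2_sat_low.
Round 5 — R2, R8, R9, derive cough, rash, admit.
cough first appears in round 5.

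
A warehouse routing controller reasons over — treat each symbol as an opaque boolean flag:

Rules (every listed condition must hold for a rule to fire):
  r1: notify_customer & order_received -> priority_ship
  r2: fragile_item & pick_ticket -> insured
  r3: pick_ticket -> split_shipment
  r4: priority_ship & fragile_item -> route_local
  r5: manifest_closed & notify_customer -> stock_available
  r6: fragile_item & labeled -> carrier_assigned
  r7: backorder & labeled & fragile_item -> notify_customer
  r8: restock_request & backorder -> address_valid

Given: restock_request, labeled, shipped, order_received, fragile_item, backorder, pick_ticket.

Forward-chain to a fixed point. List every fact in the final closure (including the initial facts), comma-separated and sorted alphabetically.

address_valid, backorder, carrier_assigned, fragile_item, insured, labeled, notify_customer, order_received, pick_ticket, priority_ship, restock_request, route_local, shipped, split_shipment

[1] r2 [fragile_item & pick_ticket -> insured]; r3 [pick_ticket -> split_shipment]; r6 [fragile_item & labeled -> carrier_assigned]; r7 [backorder & labeled & fragile_item -> notify_customer]; r8 [restock_request & backorder -> address_valid]. ⇒ new: insured, split_shipment, carrier_assigned, notify_customer, address_valid.
[2] r1 [notify_customer & order_received -> priority_ship]. ⇒ new: priority_ship.
[3] r4 [priority_ship & fragile_item -> route_local]. ⇒ new: route_local.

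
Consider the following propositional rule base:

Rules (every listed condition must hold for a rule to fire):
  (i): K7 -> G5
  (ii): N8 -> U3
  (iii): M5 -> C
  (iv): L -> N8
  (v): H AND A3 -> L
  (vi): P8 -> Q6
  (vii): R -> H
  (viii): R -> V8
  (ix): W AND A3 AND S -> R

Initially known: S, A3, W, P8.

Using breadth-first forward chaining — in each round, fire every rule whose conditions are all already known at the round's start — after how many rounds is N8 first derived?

Round 1: (vi) [P8 -> Q6]; (ix) [W AND A3 AND S -> R]. New: Q6, R.
Round 2: (vii) [R -> H]; (viii) [R -> V8]. New: H, V8.
Round 3: (v) [H AND A3 -> L]. New: L.
Round 4: (iv) [L -> N8]. New: N8.
N8 first appears in round 4.

4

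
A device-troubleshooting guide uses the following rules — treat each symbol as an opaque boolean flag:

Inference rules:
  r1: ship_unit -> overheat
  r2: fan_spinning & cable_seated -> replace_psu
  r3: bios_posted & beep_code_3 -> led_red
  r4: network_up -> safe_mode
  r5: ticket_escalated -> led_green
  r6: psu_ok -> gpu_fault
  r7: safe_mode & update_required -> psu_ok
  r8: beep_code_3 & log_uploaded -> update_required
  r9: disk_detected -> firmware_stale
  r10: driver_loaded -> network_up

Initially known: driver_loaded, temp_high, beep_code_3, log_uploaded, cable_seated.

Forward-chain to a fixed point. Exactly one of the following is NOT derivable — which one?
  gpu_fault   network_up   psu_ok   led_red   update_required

Round 1: r8 [beep_code_3 & log_uploaded -> update_required]; r10 [driver_loaded -> network_up]. Adds update_required, network_up.
Round 2: r4 [network_up -> safe_mode]. Adds safe_mode.
Round 3: r7 [safe_mode & update_required -> psu_ok]. Adds psu_ok.
Round 4: r6 [psu_ok -> gpu_fault]. Adds gpu_fault.
Derived: network_up (round 1), psu_ok (round 3), gpu_fault (round 4), update_required (round 1). led_red never appears in any round.

led_red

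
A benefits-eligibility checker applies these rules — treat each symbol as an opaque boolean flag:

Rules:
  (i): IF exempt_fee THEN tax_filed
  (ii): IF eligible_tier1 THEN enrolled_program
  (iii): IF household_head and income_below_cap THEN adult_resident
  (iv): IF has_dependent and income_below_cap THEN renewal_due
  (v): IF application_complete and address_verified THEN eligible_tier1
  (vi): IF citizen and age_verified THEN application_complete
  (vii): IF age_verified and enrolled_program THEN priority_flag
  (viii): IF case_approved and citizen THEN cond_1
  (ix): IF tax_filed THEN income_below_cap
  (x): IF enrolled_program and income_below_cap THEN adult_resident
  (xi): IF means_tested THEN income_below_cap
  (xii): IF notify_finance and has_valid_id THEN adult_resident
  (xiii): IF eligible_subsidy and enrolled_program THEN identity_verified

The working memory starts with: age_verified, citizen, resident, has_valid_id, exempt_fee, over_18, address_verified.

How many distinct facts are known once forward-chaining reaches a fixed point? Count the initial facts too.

14

Round 1: (i) [IF exempt_fee THEN tax_filed]; (vi) [IF citizen and age_verified THEN application_complete]. New: tax_filed, application_complete.
Round 2: (v) [IF application_complete and address_verified THEN eligible_tier1]; (ix) [IF tax_filed THEN income_below_cap]. New: eligible_tier1, income_below_cap.
Round 3: (ii) [IF eligible_tier1 THEN enrolled_program]. New: enrolled_program.
Round 4: (vii) [IF age_verified and enrolled_program THEN priority_flag]; (x) [IF enrolled_program and income_below_cap THEN adult_resident]. New: priority_flag, adult_resident.
Closure: {address_verified, adult_resident, age_verified, application_complete, citizen, eligible_tier1, enrolled_program, exempt_fee, has_valid_id, income_below_cap, over_18, priority_flag, resident, tax_filed} — 14 facts.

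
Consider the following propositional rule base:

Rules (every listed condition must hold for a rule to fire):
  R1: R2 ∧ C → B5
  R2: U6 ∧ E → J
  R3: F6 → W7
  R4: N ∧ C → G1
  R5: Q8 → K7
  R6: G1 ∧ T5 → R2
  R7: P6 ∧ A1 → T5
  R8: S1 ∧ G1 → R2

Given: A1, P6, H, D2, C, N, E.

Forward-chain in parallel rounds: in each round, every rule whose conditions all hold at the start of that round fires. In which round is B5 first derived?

Round 1 fires R4, R7, giving G1, T5.
Round 2 fires R6, giving R2.
Round 3 fires R1, giving B5.
B5 first appears in round 3.

3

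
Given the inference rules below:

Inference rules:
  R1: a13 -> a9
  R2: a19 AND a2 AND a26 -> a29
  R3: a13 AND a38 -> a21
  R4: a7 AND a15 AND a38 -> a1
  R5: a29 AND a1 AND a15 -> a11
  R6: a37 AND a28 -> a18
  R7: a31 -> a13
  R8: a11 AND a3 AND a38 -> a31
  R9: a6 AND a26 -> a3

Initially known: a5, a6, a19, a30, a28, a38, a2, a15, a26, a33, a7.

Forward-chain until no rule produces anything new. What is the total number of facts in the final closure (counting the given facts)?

19

Round 1 fires R2, R4, R9, giving a29, a1, a3.
Round 2 fires R5, giving a11.
Round 3 fires R8, giving a31.
Round 4 fires R7, giving a13.
Round 5 fires R1, R3, giving a9, a21.
Closure: {a1, a11, a13, a15, a19, a2, a21, a26, a28, a29, a3, a30, a31, a33, a38, a5, a6, a7, a9} — 19 facts.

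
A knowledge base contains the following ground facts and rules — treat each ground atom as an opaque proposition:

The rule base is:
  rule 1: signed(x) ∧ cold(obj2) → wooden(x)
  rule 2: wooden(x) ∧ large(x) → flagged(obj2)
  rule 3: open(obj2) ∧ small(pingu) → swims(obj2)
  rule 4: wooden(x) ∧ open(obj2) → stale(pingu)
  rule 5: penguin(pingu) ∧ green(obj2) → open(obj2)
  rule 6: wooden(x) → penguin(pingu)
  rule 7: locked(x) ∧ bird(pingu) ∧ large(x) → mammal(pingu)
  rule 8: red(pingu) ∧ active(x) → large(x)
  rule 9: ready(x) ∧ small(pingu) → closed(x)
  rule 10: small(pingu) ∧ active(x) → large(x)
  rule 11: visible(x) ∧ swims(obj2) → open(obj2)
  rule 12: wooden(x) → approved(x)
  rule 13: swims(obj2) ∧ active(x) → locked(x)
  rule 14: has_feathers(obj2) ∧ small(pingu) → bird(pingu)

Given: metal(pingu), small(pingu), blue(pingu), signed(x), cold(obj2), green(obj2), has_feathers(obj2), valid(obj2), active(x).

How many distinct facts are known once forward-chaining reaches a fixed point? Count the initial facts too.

[1] rule 1 [signed(x) ∧ cold(obj2) → wooden(x)]; rule 10 [small(pingu) ∧ active(x) → large(x)]; rule 14 [has_feathers(obj2) ∧ small(pingu) → bird(pingu)]. ⇒ new: wooden(x), large(x), bird(pingu).
[2] rule 2 [wooden(x) ∧ large(x) → flagged(obj2)]; rule 6 [wooden(x) → penguin(pingu)]; rule 12 [wooden(x) → approved(x)]. ⇒ new: flagged(obj2), penguin(pingu), approved(x).
[3] rule 5 [penguin(pingu) ∧ green(obj2) → open(obj2)]. ⇒ new: open(obj2).
[4] rule 3 [open(obj2) ∧ small(pingu) → swims(obj2)]; rule 4 [wooden(x) ∧ open(obj2) → stale(pingu)]. ⇒ new: swims(obj2), stale(pingu).
[5] rule 13 [swims(obj2) ∧ active(x) → locked(x)]. ⇒ new: locked(x).
[6] rule 7 [locked(x) ∧ bird(pingu) ∧ large(x) → mammal(pingu)]. ⇒ new: mammal(pingu).
Closure: {active(x), approved(x), bird(pingu), blue(pingu), cold(obj2), flagged(obj2), green(obj2), has_feathers(obj2), large(x), locked(x), mammal(pingu), metal(pingu), open(obj2), penguin(pingu), signed(x), small(pingu), stale(pingu), swims(obj2), valid(obj2), wooden(x)} — 20 facts.

20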